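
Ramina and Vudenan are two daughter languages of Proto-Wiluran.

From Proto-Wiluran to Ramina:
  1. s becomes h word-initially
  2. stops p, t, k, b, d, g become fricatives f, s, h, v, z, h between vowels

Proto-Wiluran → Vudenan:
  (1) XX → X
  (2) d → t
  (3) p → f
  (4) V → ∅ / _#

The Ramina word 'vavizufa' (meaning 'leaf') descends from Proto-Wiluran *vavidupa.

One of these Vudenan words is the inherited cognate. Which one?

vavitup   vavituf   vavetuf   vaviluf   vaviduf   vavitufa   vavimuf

vavituf

Vudenan: *vavidupa
  vavidupa (rule 1 does not apply)
  vavidupa → vavitupa   [unconditioned shift]
  vavitupa → vavitufa   [unconditioned shift]
  vavitufa → vavituf   [apocope]
  giving Vudenan vavituf.
The other candidates each miss or misapply at least one Vudenan change.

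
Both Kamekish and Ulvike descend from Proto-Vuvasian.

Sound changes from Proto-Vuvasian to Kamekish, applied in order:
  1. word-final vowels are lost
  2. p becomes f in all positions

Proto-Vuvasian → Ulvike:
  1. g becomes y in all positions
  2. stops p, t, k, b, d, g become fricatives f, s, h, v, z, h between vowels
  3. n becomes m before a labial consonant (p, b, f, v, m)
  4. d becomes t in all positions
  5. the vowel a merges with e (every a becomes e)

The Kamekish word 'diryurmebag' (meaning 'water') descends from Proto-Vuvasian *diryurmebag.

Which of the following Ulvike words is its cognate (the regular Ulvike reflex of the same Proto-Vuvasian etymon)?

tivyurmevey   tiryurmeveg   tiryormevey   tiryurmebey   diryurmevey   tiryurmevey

tiryurmevey

Ulvike: *diryurmebag
  diryurmebag → diryurmebay   [unconditioned shift]
  diryurmebay → diryurmevay   [intervocalic lenition]
  diryurmevay (rule 3 does not apply)
  diryurmevay → tiryurmevay   [unconditioned shift]
  tiryurmevay → tiryurmevey   [vowel merger]
  giving Ulvike tiryurmevey.
Among the options, 'tiryurmevey' alone shows every Ulvike change applied in order.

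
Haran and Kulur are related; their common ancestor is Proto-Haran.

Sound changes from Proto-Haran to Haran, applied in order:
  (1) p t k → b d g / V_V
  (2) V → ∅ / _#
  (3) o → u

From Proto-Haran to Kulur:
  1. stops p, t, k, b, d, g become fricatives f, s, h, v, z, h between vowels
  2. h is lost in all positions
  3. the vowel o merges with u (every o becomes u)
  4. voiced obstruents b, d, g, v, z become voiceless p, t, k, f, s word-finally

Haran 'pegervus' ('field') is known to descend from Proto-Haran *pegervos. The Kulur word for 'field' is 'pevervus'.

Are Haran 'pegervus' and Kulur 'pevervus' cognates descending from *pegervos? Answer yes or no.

no

Derive the expected Kulur reflex of *pegervos:
Kulur: *pegervos > pehervos > peervos > peervus  (by intervocalic lenition, h-loss, vowel merger)
The regular Kulur reflex would be 'peervus', but the attested form is 'pevervus'. The correspondence is irregular, so they are not cognates (the Kulur form has a different source).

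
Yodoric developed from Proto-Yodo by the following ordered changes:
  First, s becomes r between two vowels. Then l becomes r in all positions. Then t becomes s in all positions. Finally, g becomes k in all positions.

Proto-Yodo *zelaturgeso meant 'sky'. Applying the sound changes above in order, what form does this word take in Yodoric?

zerasurkero

Yodoric: start from *zelaturgeso.
  rule 1 (rhotacism): zelaturgeso → zelaturgero
  rule 2 (unconditioned shift): zelaturgero → zeraturgero
  rule 3 (unconditioned shift): zeraturgero → zerasurgero
  rule 4 (unconditioned shift): zerasurgero → zerasurkero
  ⇒ Yodoric zerasurkero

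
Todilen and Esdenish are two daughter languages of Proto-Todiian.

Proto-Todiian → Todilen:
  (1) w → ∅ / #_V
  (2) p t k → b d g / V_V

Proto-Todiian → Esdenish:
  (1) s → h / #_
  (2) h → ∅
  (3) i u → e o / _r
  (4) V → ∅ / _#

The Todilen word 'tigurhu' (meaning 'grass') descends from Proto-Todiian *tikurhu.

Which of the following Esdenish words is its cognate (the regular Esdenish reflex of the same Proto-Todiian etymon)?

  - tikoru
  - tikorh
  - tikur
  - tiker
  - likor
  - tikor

tikor

Esdenish: start from *tikurhu.
  rule 1: no change — tikurhu
  rule 2 (h-loss): tikurhu → tikuru
  rule 3 (pre-rhotic lowering): tikuru → tikoru
  rule 4 (apocope): tikoru → tikor
  ⇒ Esdenish tikor
Only 'tikor' matches the regular Esdenish development of *tikurhu.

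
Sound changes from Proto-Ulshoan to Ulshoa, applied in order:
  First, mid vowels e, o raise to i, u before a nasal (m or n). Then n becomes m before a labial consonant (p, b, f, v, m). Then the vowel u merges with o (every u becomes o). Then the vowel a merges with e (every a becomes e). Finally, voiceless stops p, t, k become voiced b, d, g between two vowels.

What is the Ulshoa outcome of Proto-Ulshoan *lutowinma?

Ulshoa: start from *lutowinma.
  rule 1: no change — lutowinma
  rule 2 (nasal place assimilation): lutowinma → lutowimma
  rule 3 (vowel merger): lutowimma → lotowimma
  rule 4 (vowel merger): lotowimma → lotowimme
  rule 5 (intervocalic voicing): lotowimme → lodowimme
  ⇒ Ulshoa lodowimme

lodowimme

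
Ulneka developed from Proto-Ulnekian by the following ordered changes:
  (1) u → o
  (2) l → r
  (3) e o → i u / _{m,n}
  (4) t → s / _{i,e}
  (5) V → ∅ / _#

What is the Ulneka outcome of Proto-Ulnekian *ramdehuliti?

Ulneka: start from *ramdehuliti.
  rule 1 (vowel merger): ramdehuliti → ramdeholiti
  rule 2 (unconditioned shift): ramdeholiti → ramdehoriti
  rule 3: no change — ramdehoriti
  rule 4 (palatalisation): ramdehoriti → ramdehorisi
  rule 5 (apocope): ramdehorisi → ramdehoris
  ⇒ Ulneka ramdehoris

ramdehoris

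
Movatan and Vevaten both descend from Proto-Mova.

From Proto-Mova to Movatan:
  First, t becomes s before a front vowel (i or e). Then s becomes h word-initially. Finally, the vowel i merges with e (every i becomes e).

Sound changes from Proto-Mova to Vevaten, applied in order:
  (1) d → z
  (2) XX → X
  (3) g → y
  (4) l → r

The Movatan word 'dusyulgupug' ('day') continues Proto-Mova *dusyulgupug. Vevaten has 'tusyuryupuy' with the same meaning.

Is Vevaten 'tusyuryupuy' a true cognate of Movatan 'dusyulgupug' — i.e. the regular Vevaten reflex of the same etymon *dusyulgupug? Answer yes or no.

Derive the expected Vevaten reflex of *dusyulgupug:
Vevaten: *dusyulgupug
  dusyulgupug → zusyulgupug   [unconditioned shift]
  zusyulgupug (rule 2 does not apply)
  zusyulgupug → zusyulyupuy   [unconditioned shift]
  zusyulyupuy → zusyuryupuy   [unconditioned shift]
  giving Vevaten zusyuryupuy.
The regular Vevaten reflex would be 'zusyuryupuy', but the attested form is 'tusyuryupuy'. The correspondence is irregular, so they are not cognates (the Vevaten form has a different source).

no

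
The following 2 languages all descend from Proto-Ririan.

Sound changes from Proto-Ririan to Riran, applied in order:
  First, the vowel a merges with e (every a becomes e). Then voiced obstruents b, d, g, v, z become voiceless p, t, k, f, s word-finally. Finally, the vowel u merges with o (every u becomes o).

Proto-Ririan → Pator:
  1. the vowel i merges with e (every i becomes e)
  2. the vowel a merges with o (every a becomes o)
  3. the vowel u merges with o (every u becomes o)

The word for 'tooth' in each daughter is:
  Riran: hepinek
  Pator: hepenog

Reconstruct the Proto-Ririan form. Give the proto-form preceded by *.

Position 6: Riran has e, Pator has o. Taking the neighbouring segments as reconstructed: Riran e could go back to *a or *e; Pator o could go back to *a or *o or *u — the one source consistent with every daughter is *a.
Position 4: Riran has i, Pator has e. Riran preserves i here (none of its changes turn any other segment into i), so the proto-segment is *i.
Continuing position by position gives *hepinag; check it forward:
Riran: start from *hepinag.
  rule 1 (vowel merger): hepinag → hepineg
  rule 2 (final devoicing): hepineg → hepinek
  rule 3: no change — hepinek
  ⇒ Riran hepinek
Pator: *hepinag
  hepinag → hepenag   [vowel merger]
  hepenag → hepenog   [vowel merger]
  hepenog (rule 3 does not apply)
  giving Pator hepenog.
No other proto-form is consistent with every reflex, so the reconstruction is *hepinag.

*hepinag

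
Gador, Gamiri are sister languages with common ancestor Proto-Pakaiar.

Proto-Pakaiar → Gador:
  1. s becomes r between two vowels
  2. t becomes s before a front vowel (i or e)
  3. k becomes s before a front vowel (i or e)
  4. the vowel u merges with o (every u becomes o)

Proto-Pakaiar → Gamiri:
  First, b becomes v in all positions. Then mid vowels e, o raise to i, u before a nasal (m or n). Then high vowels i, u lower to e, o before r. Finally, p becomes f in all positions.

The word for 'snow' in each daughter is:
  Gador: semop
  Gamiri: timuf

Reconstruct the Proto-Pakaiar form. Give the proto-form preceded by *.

*temup

Position 2: Gador has e, Gamiri has i. Gador preserves e here (none of its changes turn any other segment into e), so the proto-segment is *e.
Position 5: Gador has p, Gamiri has f. Gador preserves p here (none of its changes turn any other segment into p), so the proto-segment is *p.
Position 1: Gador has s, Gamiri has t. Gamiri preserves t here (none of its changes turn any other segment into t), so the proto-segment is *t.
This points to *temup. Verify forward in each daughter:
Gador: *temup > semup > semop  (by palatalisation, vowel merger)
Gamiri: *temup
  temup (rule 1 does not apply)
  temup → timup   [pre-nasal raising]
  timup (rule 3 does not apply)
  timup → timuf   [unconditioned shift]
  giving Gamiri timuf.
Only *temup yields all of Gador semop, Gamiri timuf.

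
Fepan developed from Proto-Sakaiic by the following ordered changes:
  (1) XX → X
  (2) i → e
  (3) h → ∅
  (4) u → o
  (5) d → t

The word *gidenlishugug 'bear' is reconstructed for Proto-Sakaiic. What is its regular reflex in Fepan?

Fepan: start from *gidenlishugug.
  rule 1: no change — gidenlishugug
  rule 2 (vowel merger): gidenlishugug → gedenleshugug
  rule 3 (h-loss): gedenleshugug → gedenlesugug
  rule 4 (vowel merger): gedenlesugug → gedenlesogog
  rule 5 (unconditioned shift): gedenlesogog → getenlesogog
  ⇒ Fepan getenlesogog

getenlesogog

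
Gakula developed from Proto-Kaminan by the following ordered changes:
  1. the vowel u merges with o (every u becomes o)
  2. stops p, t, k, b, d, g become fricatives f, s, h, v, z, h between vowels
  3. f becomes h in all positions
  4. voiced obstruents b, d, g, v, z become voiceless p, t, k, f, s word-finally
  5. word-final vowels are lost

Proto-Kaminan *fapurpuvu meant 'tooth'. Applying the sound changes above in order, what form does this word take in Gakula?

hahorpov

Gakula: *fapurpuvu
  fapurpuvu → faporpovo   [vowel merger]
  faporpovo → faforpovo   [intervocalic lenition]
  faforpovo → hahorpovo   [unconditioned shift]
  hahorpovo (rule 4 does not apply)
  hahorpovo → hahorpov   [apocope]
  giving Gakula hahorpov.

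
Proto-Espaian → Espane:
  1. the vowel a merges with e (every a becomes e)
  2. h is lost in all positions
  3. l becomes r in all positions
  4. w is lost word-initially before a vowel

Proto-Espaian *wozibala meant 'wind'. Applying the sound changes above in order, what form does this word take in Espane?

ozibere

Espane: *wozibala
  wozibala → wozibele   [vowel merger]
  wozibele (rule 2 does not apply)
  wozibele → wozibere   [unconditioned shift]
  wozibere → ozibere   [glide loss]
  giving Espane ozibere.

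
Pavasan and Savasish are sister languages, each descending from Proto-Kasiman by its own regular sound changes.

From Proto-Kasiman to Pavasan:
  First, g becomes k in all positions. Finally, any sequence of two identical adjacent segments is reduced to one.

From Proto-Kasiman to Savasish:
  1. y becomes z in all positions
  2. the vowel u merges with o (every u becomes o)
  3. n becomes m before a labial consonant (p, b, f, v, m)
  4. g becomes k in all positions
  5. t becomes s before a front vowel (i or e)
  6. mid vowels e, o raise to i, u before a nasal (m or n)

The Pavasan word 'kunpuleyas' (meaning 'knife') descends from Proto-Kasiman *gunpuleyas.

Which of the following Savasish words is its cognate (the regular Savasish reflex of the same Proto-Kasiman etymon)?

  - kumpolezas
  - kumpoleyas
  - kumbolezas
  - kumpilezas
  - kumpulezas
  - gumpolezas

kumpolezas

Savasish: *gunpuleyas > gunpulezas > gonpolezas > gompolezas > kompolezas > kumpolezas  (by unconditioned shift, vowel merger, nasal place assimilation, unconditioned shift, pre-nasal raising)
Among the options, 'kumpolezas' alone shows every Savasish change applied in order.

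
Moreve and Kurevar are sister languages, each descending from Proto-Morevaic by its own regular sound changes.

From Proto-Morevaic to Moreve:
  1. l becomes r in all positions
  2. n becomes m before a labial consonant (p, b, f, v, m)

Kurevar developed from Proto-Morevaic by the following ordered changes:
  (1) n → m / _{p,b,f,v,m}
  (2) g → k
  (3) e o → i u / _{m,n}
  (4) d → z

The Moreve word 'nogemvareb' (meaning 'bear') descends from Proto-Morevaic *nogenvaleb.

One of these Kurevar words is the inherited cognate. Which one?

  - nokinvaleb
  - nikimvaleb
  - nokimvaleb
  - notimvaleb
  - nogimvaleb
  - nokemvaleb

nokimvaleb

Kurevar: *nogenvaleb > nogemvaleb > nokemvaleb > nokimvaleb  (by nasal place assimilation, unconditioned shift, pre-nasal raising)
Only 'nokimvaleb' matches the regular Kurevar development of *nogenvaleb.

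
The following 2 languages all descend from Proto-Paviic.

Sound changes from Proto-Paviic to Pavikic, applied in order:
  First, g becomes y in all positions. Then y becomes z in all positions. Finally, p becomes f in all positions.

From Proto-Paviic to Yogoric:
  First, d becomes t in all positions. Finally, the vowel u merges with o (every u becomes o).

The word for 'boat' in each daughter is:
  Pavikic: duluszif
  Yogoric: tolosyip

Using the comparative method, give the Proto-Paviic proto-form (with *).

Position 1: Pavikic has d, Yogoric has t. Pavikic preserves d here (none of its changes turn any other segment into d), so the proto-segment is *d.
Position 4: Pavikic has u, Yogoric has o. Pavikic preserves u here (none of its changes turn any other segment into u), so the proto-segment is *u.
Verify the candidate proto-form against each daughter:
Pavikic: *dulusyip
  dulusyip (rule 1 does not apply)
  dulusyip → duluszip   [unconditioned shift]
  duluszip → duluszif   [unconditioned shift]
  giving Pavikic duluszif.
Yogoric: start from *dulusyip.
  rule 1 (unconditioned shift): dulusyip → tulusyip
  rule 2 (vowel merger): tulusyip → tolosyip
  ⇒ Yogoric tolosyip
Only *dulusyip yields all of Pavikic duluszif, Yogoric tolosyip.

*dulusyip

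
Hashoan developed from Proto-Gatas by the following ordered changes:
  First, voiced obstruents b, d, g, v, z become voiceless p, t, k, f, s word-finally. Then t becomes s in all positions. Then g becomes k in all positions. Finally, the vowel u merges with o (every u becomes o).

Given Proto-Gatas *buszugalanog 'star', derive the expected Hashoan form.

Hashoan: *buszugalanog
  buszugalanog → buszugalanok   [final devoicing]
  buszugalanok (rule 2 does not apply)
  buszugalanok → buszukalanok   [unconditioned shift]
  buszukalanok → boszokalanok   [vowel merger]
  giving Hashoan boszokalanok.

boszokalanok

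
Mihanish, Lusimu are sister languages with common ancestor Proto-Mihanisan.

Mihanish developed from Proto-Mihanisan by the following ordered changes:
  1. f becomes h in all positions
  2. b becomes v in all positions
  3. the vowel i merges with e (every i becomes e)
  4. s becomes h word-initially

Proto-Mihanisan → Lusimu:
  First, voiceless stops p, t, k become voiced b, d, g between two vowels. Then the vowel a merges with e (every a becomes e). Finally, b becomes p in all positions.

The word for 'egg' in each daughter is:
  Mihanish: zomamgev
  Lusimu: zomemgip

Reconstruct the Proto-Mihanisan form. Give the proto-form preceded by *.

Position 7: Mihanish has e, Lusimu has i. Lusimu preserves i here (none of its changes turn any other segment into i), so the proto-segment is *i.
Position 4: Mihanish has a, Lusimu has e. Mihanish preserves a here (none of its changes turn any other segment into a), so the proto-segment is *a.
This points to *zomamgib. Verify forward in each daughter:
Mihanish: start from *zomamgib.
  rule 1: no change — zomamgib
  rule 2 (unconditioned shift): zomamgib → zomamgiv
  rule 3 (vowel merger): zomamgiv → zomamgev
  rule 4: no change — zomamgev
  ⇒ Mihanish zomamgev
Lusimu: start from *zomamgib.
  rule 1: no change — zomamgib
  rule 2 (vowel merger): zomamgib → zomemgib
  rule 3 (unconditioned shift): zomemgib → zomemgip
  ⇒ Lusimu zomemgip
*zomamgib is the unique common source.

*zomamgib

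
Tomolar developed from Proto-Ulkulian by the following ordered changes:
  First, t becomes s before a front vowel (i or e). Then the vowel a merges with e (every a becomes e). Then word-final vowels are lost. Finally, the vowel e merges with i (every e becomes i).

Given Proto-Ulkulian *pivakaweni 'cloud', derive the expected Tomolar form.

Tomolar: start from *pivakaweni.
  rule 1: no change — pivakaweni
  rule 2 (vowel merger): pivakaweni → pivekeweni
  rule 3 (apocope): pivekeweni → pivekewen
  rule 4 (vowel merger): pivekewen → pivikiwin
  ⇒ Tomolar pivikiwin

pivikiwin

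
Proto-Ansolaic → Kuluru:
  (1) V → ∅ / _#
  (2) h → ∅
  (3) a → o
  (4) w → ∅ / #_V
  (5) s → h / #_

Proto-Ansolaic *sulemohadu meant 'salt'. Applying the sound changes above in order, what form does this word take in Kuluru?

Kuluru: start from *sulemohadu.
  rule 1 (apocope): sulemohadu → sulemohad
  rule 2 (h-loss): sulemohad → sulemoad
  rule 3 (vowel merger): sulemoad → sulemood
  rule 4: no change — sulemood
  rule 5 (debuccalisation): sulemood → hulemood
  ⇒ Kuluru hulemood

hulemood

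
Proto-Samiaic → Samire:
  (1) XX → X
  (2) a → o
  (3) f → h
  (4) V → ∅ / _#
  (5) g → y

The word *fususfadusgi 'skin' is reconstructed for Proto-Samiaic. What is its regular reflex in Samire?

husushodusy

Samire: *fususfadusgi > fususfodusgi > husushodusgi > husushodusg > husushodusy  (by vowel merger, unconditioned shift, apocope, unconditioned shift)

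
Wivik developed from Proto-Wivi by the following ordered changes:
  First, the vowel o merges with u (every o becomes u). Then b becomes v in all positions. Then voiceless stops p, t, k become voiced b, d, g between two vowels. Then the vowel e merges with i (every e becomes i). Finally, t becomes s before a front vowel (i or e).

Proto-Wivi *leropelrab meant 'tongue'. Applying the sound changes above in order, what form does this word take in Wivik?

lirubilrav

Wivik: *leropelrab > lerupelrab > lerupelrav > lerubelrav > lirubilrav  (by vowel merger, unconditioned shift, intervocalic voicing, vowel merger)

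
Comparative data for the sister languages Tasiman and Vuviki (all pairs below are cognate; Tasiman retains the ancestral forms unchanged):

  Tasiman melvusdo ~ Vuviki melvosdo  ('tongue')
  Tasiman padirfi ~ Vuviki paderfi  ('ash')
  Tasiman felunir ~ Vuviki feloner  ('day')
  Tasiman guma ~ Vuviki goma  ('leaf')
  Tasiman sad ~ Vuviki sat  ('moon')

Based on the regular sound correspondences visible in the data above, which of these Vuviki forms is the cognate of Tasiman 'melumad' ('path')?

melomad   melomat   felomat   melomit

guma ~ goma — Tasiman u corresponds to Vuviki o after a consonant, before a nasal.
sad ~ sat — Tasiman d corresponds to Vuviki t word-finally.
Applying these to Tasiman 'melumad':
  melumad → melomad   (u→o after a consonant, before a nasal)
  melomad → melomat   (d→t word-finally)
So the Vuviki cognate is 'melomat'.

melomat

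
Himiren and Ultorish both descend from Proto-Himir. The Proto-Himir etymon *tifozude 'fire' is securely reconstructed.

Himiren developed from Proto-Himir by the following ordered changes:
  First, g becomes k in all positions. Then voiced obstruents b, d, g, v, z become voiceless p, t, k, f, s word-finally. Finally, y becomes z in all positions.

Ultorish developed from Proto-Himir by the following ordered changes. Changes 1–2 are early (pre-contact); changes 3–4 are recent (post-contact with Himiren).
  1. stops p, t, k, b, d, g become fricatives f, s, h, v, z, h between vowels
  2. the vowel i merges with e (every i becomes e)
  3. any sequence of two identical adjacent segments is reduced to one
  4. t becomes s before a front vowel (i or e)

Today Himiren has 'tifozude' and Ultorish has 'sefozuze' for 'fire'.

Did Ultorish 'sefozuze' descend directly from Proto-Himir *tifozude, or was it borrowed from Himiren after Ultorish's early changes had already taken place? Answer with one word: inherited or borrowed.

If inherited, *tifozude would pass through all of Ultorish's changes:
Ultorish: *tifozude
  tifozude → tifozuze   [intervocalic lenition]
  tifozuze → tefozuze   [vowel merger]
  tefozuze (rule 3 does not apply)
  tefozuze → sefozuze   [palatalisation]
  giving Ultorish sefozuze.
If borrowed from Himiren 'tifozude' after the early changes, it would undergo only the recent ones:
  rule 3 (degemination): no change (tifozude)
  rule 4 (palatalisation): tifozude → sifozude
  ⇒ as a loan: sifozude
Ultorish 'sefozuze' matches the inherited outcome exactly, so it is an inherited cognate, not a loan.

inherited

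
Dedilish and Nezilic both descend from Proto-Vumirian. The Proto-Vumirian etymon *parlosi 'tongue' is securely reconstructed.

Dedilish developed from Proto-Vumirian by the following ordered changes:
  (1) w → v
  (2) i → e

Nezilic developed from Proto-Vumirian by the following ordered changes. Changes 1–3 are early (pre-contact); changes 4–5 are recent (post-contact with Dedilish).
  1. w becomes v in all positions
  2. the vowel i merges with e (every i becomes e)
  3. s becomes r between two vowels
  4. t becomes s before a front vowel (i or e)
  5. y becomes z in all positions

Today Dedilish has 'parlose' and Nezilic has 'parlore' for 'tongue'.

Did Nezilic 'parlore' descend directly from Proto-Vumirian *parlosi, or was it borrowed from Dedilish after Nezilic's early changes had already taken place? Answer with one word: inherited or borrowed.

If inherited, *parlosi would pass through all of Nezilic's changes:
Nezilic: *parlosi
  parlosi (rule 1 does not apply)
  parlosi → parlose   [vowel merger]
  parlose → parlore   [rhotacism]
  parlore (rule 4 does not apply)
  parlore (rule 5 does not apply)
  giving Nezilic parlore.
If borrowed from Dedilish 'parlose' after the early changes, it would undergo only the recent ones:
  rule 4 (palatalisation): no change (parlose)
  rule 5 (unconditioned shift): no change (parlose)
  ⇒ as a loan: parlose
Nezilic 'parlore' matches the inherited outcome exactly, so it is an inherited cognate, not a loan.

inherited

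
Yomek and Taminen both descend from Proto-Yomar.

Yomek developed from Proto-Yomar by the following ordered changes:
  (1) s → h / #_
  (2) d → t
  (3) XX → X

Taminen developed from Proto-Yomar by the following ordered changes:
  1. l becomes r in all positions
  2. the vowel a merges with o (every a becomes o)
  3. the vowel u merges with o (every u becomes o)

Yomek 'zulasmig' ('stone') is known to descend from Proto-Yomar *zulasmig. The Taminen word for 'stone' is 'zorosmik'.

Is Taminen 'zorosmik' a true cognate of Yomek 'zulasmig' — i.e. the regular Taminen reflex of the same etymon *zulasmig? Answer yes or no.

no

Derive the expected Taminen reflex of *zulasmig:
Taminen: start from *zulasmig.
  rule 1 (unconditioned shift): zulasmig → zurasmig
  rule 2 (vowel merger): zurasmig → zurosmig
  rule 3 (vowel merger): zurosmig → zorosmig
  ⇒ Taminen zorosmig
The regular Taminen reflex would be 'zorosmig', but the attested form is 'zorosmik'. The correspondence is irregular, so they are not cognates (the Taminen form has a different source).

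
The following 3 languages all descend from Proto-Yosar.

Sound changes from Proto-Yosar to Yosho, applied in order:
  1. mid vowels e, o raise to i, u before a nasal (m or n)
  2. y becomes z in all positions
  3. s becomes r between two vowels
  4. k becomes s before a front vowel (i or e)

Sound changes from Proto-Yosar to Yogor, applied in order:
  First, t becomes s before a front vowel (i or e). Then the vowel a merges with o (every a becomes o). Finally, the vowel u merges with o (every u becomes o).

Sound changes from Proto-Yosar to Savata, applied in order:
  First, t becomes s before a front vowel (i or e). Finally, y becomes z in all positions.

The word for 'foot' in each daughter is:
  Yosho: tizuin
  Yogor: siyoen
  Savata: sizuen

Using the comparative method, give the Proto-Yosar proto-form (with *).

*tiyuen

Position 1: Yosho has t, Yogor has s, Savata has s. Yosho preserves t here (none of its changes turn any other segment into t), so the proto-segment is *t.
Position 5: Yosho has i, Yogor has e, Savata has e. Yogor preserves e here (none of its changes turn any other segment into e), so the proto-segment is *e.
Position 3: Yosho has z, Yogor has y, Savata has z. Yogor preserves y here (none of its changes turn any other segment into y), so the proto-segment is *y.
Continuing position by position gives *tiyuen; check it forward:
Yosho: *tiyuen
  tiyuen → tiyuin   [pre-nasal raising]
  tiyuin → tizuin   [unconditioned shift]
  tizuin (rule 3 does not apply)
  tizuin (rule 4 does not apply)
  giving Yosho tizuin.
Yogor: start from *tiyuen.
  rule 1 (palatalisation): tiyuen → siyuen
  rule 2: no change — siyuen
  rule 3 (vowel merger): siyuen → siyoen
  ⇒ Yogor siyoen
Savata: *tiyuen > siyuen > sizuen  (by palatalisation, unconditioned shift)
*tiyuen is the unique common source.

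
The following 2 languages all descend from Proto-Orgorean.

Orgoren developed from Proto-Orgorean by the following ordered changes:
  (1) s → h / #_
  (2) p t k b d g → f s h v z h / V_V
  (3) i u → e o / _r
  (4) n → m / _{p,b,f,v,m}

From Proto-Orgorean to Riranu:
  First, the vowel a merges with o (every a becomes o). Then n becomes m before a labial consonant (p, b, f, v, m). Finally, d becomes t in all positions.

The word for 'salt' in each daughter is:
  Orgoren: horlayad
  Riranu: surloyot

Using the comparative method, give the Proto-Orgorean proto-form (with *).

Position 7: Orgoren has a, Riranu has o. Orgoren preserves a here (none of its changes turn any other segment into a), so the proto-segment is *a.
Position 1: Orgoren has h, Riranu has s. Riranu preserves s here (none of its changes turn any other segment into s), so the proto-segment is *s.
Position 5: Orgoren has a, Riranu has o. Orgoren preserves a here (none of its changes turn any other segment into a), so the proto-segment is *a.
Verify the candidate proto-form against each daughter:
Orgoren: *surlayad
  surlayad → hurlayad   [debuccalisation]
  hurlayad (rule 2 does not apply)
  hurlayad → horlayad   [pre-rhotic lowering]
  horlayad (rule 4 does not apply)
  giving Orgoren horlayad.
Riranu: *surlayad
  surlayad → surloyod   [vowel merger]
  surloyod (rule 2 does not apply)
  surloyod → surloyot   [unconditioned shift]
  giving Riranu surloyot.
No other proto-form is consistent with every reflex, so the reconstruction is *surlayad.

*surlayad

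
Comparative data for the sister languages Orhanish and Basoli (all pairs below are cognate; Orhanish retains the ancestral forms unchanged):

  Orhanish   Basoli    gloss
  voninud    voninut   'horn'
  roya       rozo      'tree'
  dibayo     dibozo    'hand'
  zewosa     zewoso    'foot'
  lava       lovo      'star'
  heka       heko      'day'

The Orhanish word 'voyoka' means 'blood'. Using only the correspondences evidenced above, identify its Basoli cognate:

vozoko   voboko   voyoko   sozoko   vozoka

dibayo ~ dibozo — Orhanish y corresponds to Basoli z between vowels (before a back vowel).
roya ~ rozo, zewosa ~ zewoso — Orhanish a corresponds to Basoli o word-finally.
Applying these to Orhanish 'voyoka':
  voyoka → vozoka   (y→z between vowels (before a back vowel))
  vozoka → vozoko   (a→o word-finally)
So the Basoli cognate is 'vozoko'.

vozoko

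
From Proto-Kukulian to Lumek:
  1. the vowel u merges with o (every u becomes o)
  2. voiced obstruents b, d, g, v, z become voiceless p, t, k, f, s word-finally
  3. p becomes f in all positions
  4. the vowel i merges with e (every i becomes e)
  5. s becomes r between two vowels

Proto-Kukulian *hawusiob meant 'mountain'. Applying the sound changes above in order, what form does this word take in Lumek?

haworeof

Lumek: *hawusiob
  hawusiob → hawosiob   [vowel merger]
  hawosiob → hawosiop   [final devoicing]
  hawosiop → hawosiof   [unconditioned shift]
  hawosiof → hawoseof   [vowel merger]
  hawoseof → haworeof   [rhotacism]
  giving Lumek haworeof.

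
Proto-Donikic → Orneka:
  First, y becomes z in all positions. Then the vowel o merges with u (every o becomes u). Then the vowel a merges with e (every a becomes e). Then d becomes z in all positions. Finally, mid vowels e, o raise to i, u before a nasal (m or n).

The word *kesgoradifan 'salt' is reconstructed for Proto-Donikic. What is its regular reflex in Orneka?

Orneka: *kesgoradifan
  kesgoradifan (rule 1 does not apply)
  kesgoradifan → kesguradifan   [vowel merger]
  kesguradifan → kesguredifen   [vowel merger]
  kesguredifen → kesgurezifen   [unconditioned shift]
  kesgurezifen → kesgurezifin   [pre-nasal raising]
  giving Orneka kesgurezifin.

kesgurezifin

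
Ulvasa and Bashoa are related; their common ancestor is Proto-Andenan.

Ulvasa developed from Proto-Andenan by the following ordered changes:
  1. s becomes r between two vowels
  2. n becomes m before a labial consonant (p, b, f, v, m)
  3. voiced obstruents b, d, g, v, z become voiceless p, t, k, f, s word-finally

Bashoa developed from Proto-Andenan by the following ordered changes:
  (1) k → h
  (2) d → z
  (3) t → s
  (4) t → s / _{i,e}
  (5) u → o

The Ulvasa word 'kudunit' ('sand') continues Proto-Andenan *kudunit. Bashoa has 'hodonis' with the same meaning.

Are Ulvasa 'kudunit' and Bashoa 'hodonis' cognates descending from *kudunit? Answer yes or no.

Derive the expected Bashoa reflex of *kudunit:
Bashoa: *kudunit > hudunit > huzunit > huzunis > hozonis  (by unconditioned shift, unconditioned shift, unconditioned shift, vowel merger)
The regular Bashoa reflex would be 'hozonis', but the attested form is 'hodonis'. The correspondence is irregular, so they are not cognates (the Bashoa form has a different source).

no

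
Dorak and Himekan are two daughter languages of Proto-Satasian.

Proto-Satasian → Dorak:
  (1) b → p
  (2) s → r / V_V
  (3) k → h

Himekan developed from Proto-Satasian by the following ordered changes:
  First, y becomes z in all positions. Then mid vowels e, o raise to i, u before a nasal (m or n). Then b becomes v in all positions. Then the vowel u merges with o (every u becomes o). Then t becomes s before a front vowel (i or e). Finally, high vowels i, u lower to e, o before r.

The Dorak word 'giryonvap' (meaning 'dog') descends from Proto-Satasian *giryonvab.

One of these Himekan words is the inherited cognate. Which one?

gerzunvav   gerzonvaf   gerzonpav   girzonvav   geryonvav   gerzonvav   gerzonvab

gerzonvav

Himekan: *giryonvab > girzonvab > girzunvab > girzunvav > girzonvav > gerzonvav  (by unconditioned shift, pre-nasal raising, unconditioned shift, vowel merger, pre-rhotic lowering)
Only 'gerzonvav' matches the regular Himekan development of *giryonvab.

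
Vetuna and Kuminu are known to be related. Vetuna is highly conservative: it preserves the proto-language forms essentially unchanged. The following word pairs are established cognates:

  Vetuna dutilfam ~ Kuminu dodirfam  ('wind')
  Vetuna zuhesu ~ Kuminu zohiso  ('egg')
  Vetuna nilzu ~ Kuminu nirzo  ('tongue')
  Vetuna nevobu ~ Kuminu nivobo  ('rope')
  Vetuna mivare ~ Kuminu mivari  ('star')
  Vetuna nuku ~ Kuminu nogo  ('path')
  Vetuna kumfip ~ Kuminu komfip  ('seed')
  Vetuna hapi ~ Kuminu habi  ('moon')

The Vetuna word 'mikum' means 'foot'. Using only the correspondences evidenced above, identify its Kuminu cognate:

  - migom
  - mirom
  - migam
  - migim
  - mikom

nuku ~ nogo — Vetuna k corresponds to Kuminu g between vowels (before a back vowel).
kumfip ~ komfip — Vetuna u corresponds to Kuminu o after a consonant, before a nasal.
Applying these to Vetuna 'mikum':
  mikum → migum   (k→g between vowels (before a back vowel))
  migum → migom   (u→o after a consonant, before a nasal)
So the Kuminu cognate is 'migom'.

migom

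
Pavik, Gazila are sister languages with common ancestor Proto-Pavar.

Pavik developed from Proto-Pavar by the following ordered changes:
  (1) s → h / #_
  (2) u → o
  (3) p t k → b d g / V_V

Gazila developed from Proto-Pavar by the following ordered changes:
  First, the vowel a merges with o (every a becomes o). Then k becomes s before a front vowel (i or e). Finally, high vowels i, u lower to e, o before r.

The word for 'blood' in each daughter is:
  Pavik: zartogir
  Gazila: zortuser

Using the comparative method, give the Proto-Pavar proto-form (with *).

*zartukir

Position 6: Pavik has g, Gazila has s. Taking the neighbouring segments as reconstructed: Pavik g could go back to *k or *g; Gazila s could go back to *k or *s — the one source consistent with every daughter is *k.
Position 7: Pavik has i, Gazila has e. Pavik preserves i here (none of its changes turn any other segment into i), so the proto-segment is *i.
This points to *zartukir. Verify forward in each daughter:
Pavik: *zartukir > zartokir > zartogir  (by vowel merger, intervocalic voicing)
Gazila: start from *zartukir.
  rule 1 (vowel merger): zartukir → zortukir
  rule 2 (palatalisation): zortukir → zortusir
  rule 3 (pre-rhotic lowering): zortusir → zortuser
  ⇒ Gazila zortuser
No other proto-form is consistent with every reflex, so the reconstruction is *zartukir.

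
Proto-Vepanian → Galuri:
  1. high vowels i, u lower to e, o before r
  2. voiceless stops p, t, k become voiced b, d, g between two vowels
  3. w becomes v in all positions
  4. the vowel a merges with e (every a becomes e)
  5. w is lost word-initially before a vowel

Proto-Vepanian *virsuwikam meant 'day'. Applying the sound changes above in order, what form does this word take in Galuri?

versuvigem

Galuri: *virsuwikam
  virsuwikam → versuwikam   [pre-rhotic lowering]
  versuwikam → versuwigam   [intervocalic voicing]
  versuwigam → versuvigam   [unconditioned shift]
  versuvigam → versuvigem   [vowel merger]
  versuvigem (rule 5 does not apply)
  giving Galuri versuvigem.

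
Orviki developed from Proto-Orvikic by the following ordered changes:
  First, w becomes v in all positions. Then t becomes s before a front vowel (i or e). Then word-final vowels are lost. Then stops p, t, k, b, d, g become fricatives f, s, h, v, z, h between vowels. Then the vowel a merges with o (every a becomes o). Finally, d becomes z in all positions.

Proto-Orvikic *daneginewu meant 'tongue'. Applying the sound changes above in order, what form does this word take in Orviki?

zonehinev

Orviki: start from *daneginewu.
  rule 1 (unconditioned shift): daneginewu → daneginevu
  rule 2: no change — daneginevu
  rule 3 (apocope): daneginevu → daneginev
  rule 4 (intervocalic lenition): daneginev → danehinev
  rule 5 (vowel merger): danehinev → donehinev
  rule 6 (unconditioned shift): donehinev → zonehinev
  ⇒ Orviki zonehinev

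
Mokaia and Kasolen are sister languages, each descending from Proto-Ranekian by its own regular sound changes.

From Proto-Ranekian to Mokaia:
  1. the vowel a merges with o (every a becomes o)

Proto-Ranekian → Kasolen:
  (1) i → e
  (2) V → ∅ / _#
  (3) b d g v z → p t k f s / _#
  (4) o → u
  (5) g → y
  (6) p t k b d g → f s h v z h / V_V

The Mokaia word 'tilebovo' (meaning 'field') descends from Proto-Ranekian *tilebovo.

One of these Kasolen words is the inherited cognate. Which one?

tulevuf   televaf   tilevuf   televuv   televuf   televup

Kasolen: *tilebovo
  tilebovo → telebovo   [vowel merger]
  telebovo → telebov   [apocope]
  telebov → telebof   [final devoicing]
  telebof → telebuf   [vowel merger]
  telebuf (rule 5 does not apply)
  telebuf → televuf   [intervocalic lenition]
  giving Kasolen televuf.
The other candidates each miss or misapply at least one Kasolen change.

televuf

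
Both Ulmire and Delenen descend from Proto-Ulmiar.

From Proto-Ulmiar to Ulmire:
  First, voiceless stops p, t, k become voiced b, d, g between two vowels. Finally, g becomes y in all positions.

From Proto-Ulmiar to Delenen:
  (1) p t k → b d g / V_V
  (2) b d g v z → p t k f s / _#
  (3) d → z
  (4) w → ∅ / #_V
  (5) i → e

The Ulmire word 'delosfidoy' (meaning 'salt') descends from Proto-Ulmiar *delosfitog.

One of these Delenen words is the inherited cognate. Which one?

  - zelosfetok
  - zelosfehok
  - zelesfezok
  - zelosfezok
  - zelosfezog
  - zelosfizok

Delenen: start from *delosfitog.
  rule 1 (intervocalic voicing): delosfitog → delosfidog
  rule 2 (final devoicing): delosfidog → delosfidok
  rule 3 (unconditioned shift): delosfidok → zelosfizok
  rule 4: no change — zelosfizok
  rule 5 (vowel merger): zelosfizok → zelosfezok
  ⇒ Delenen zelosfezok
Only 'zelosfezok' matches the regular Delenen development of *delosfitog.

zelosfezok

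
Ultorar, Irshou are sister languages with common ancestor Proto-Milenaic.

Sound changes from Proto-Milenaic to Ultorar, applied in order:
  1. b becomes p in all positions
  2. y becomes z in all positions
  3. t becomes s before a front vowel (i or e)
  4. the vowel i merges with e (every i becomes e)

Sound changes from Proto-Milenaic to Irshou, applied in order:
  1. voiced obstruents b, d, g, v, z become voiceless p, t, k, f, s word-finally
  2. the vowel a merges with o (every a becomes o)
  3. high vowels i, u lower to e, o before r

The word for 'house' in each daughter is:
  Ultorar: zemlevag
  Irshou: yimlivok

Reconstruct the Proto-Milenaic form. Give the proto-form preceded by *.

*yimlivag

Position 5: Ultorar has e, Irshou has i. Irshou preserves i here (none of its changes turn any other segment into i), so the proto-segment is *i.
Position 7: Ultorar has a, Irshou has o. Ultorar preserves a here (none of its changes turn any other segment into a), so the proto-segment is *a.
Continuing position by position gives *yimlivag; check it forward:
Ultorar: start from *yimlivag.
  rule 1: no change — yimlivag
  rule 2 (unconditioned shift): yimlivag → zimlivag
  rule 3: no change — zimlivag
  rule 4 (vowel merger): zimlivag → zemlevag
  ⇒ Ultorar zemlevag
Irshou: start from *yimlivag.
  rule 1 (final devoicing): yimlivag → yimlivak
  rule 2 (vowel merger): yimlivak → yimlivok
  rule 3: no change — yimlivok
  ⇒ Irshou yimlivok
*yimlivag is the unique common source.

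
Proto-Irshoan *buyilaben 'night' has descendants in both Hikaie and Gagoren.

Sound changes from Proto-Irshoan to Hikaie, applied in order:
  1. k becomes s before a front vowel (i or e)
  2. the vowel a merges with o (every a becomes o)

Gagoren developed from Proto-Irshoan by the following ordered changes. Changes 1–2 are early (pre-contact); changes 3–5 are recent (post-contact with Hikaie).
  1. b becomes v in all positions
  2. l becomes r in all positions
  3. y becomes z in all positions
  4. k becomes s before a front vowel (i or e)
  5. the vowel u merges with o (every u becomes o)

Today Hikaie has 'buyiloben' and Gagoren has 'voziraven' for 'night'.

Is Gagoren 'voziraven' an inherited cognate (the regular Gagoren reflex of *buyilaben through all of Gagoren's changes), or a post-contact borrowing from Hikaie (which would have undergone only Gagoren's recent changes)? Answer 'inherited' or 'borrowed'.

inherited

If inherited, *buyilaben would pass through all of Gagoren's changes:
Gagoren: start from *buyilaben.
  rule 1 (unconditioned shift): buyilaben → vuyilaven
  rule 2 (unconditioned shift): vuyilaven → vuyiraven
  rule 3 (unconditioned shift): vuyiraven → vuziraven
  rule 4: no change — vuziraven
  rule 5 (vowel merger): vuziraven → voziraven
  ⇒ Gagoren voziraven
If borrowed from Hikaie 'buyiloben' after the early changes, it would undergo only the recent ones:
  rule 3 (unconditioned shift): buyiloben → buziloben
  rule 4 (palatalisation): no change (buziloben)
  rule 5 (vowel merger): buziloben → boziloben
  ⇒ as a loan: boziloben
Gagoren 'voziraven' matches the inherited outcome exactly, so it is an inherited cognate, not a loan.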